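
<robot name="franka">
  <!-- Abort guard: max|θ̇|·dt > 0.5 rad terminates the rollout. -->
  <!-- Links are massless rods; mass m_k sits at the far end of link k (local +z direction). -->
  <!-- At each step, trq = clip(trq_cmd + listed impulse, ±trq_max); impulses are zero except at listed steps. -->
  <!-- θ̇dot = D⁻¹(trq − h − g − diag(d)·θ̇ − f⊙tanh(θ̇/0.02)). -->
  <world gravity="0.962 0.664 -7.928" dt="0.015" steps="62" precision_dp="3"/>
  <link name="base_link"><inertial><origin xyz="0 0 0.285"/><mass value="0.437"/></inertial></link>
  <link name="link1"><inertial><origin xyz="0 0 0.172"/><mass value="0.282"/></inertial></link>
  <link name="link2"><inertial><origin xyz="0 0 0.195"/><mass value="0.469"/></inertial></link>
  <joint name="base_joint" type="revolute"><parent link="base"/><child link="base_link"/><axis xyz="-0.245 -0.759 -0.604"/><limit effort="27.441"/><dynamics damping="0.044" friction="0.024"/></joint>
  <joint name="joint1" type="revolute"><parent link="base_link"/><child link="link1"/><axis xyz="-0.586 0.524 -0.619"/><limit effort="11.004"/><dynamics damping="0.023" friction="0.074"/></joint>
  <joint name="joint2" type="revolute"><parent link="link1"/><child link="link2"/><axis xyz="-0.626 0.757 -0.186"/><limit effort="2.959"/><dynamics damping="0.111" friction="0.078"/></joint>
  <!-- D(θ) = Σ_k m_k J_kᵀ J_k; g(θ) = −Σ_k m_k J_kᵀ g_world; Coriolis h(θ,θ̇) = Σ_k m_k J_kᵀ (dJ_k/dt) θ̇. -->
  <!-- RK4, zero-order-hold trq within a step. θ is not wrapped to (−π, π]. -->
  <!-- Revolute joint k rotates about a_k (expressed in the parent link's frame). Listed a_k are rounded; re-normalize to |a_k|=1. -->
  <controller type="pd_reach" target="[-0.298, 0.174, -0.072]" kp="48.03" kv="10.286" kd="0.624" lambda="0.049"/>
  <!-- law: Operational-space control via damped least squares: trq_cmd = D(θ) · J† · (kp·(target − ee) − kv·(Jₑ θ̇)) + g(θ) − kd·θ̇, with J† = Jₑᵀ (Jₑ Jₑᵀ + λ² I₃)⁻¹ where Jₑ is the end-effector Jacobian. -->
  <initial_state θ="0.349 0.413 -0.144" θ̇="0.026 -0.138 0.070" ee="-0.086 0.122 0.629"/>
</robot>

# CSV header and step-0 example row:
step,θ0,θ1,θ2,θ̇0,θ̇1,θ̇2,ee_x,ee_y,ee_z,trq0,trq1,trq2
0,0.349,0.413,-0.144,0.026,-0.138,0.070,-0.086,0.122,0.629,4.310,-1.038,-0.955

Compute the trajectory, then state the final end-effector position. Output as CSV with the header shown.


step,θ0,θ1,θ2,θ̇0,θ̇1,θ̇2,ee_x,ee_y,ee_z,trq0,trq1,trq2
1,0.353,0.419,-0.153,0.556,0.714,-0.912,-0.087,0.123,0.628,3.059,-1.388,-0.226
2,0.365,0.415,-0.140,1.013,-0.817,1.952,-0.091,0.126,0.627,2.601,-0.405,-1.969
3,0.381,0.443,-0.182,1.086,3.817,-6.201,-0.097,0.130,0.624,0.895,-2.880,2.959
4,0.403,0.390,-0.082,1.737,-9.434,16.572,-0.102,0.133,0.624,3.285,4.706,-2.959
5,0.429,0.423,-0.116,1.815,11.164,-16.384,-0.109,0.141,0.620,-0.898,-7.540,2.959
6,0.459,0.376,-0.019,1.848,-14.439,23.583,-0.115,0.146,0.618,3.802,7.830,-2.959
7,0.488,0.405,-0.051,2.286,14.673,-21.422,-0.124,0.154,0.614,-1.769,-9.708,2.959
8,0.521,0.355,0.046,1.770,-17.432,27.057,-0.132,0.160,0.610,3.992,9.777,-2.959
9,0.552,0.385,0.004,2.552,17.009,-25.133,-0.143,0.169,0.606,-2.333,-11.004,2.959
10,0.586,0.334,0.093,1.612,-19.346,28.742,-0.152,0.175,0.601,3.871,11.004,-2.959
11,0.616,0.361,0.039,2.579,18.321,-27.750,-0.165,0.183,0.595,-2.736,-11.004,2.959
12,0.650,0.321,0.102,1.568,-19.000,27.494,-0.176,0.190,0.590,3.308,11.004,-2.959
13,0.679,0.350,0.033,2.405,18.197,-28.469,-0.190,0.198,0.584,-3.174,-11.004,2.959
14,0.710,0.307,0.089,1.489,-19.188,27.095,-0.202,0.205,0.577,2.841,11.004,-2.959
15,0.736,0.330,0.015,2.067,17.577,-28.721,-0.217,0.213,0.570,-3.510,-10.877,2.959
16,0.764,0.281,0.065,1.409,-19.294,26.629,-0.230,0.218,0.564,2.359,11.004,-2.959
17,0.786,0.299,-0.015,1.637,16.883,-28.985,-0.246,0.225,0.555,-3.784,-10.205,2.959
18,0.811,0.253,0.017,1.398,-18.241,24.711,-0.260,0.230,0.548,1.647,11.004,-2.959
19,0.829,0.276,-0.081,1.195,16.559,-29.610,-0.276,0.236,0.538,-4.221,-9.779,2.959
20,0.851,0.238,-0.070,1.389,-16.939,22.600,-0.290,0.240,0.530,0.789,10.786,-2.959
21,0.865,0.259,-0.173,0.778,15.459,-28.797,-0.306,0.244,0.519,-4.413,-8.941,2.959
22,0.883,0.232,-0.186,1.372,-14.636,19.083,-0.319,0.247,0.509,-0.338,9.670,-2.959
23,0.896,0.247,-0.284,0.461,13.091,-25.744,-0.334,0.250,0.497,-4.166,-7.400,2.959
24,0.910,0.233,-0.323,1.290,-11.343,13.953,-0.346,0.252,0.486,-1.453,7.871,-2.959
25,0.921,0.242,-0.412,0.307,10.007,-21.201,-0.359,0.253,0.472,-3.658,-5.486,2.959
26,0.933,0.237,-0.470,1.153,-8.051,8.728,-0.370,0.253,0.460,-2.152,5.919,-2.959
27,0.943,0.242,-0.553,0.300,7.121,-16.684,-0.380,0.253,0.445,-3.158,-3.728,2.959
28,0.954,0.241,-0.618,1.038,-5.719,5.018,-0.389,0.252,0.432,-2.409,4.438,-2.959
29,0.964,0.245,-0.696,0.374,5.125,-13.411,-0.398,0.251,0.417,-2.816,-2.540,2.959
30,0.975,0.243,-0.762,0.975,-4.271,2.690,-0.405,0.249,0.402,-2.460,3.470,-1.825
31,0.987,0.234,-0.813,0.602,2.484,-8.481,-0.413,0.248,0.389,-2.628,-0.994,2.959
32,0.999,0.221,-0.851,1.040,-3.634,2.457,-0.419,0.247,0.376,-2.511,2.858,-1.804
33,1.012,0.212,-0.891,0.716,2.010,-6.990,-0.424,0.246,0.363,-2.623,-0.860,2.959
34,1.026,0.199,-0.918,1.089,-3.385,2.635,-0.430,0.246,0.352,-2.573,2.558,-2.004
35,1.040,0.191,-0.951,0.773,1.956,-6.438,-0.434,0.247,0.340,-2.663,-0.938,2.959
36,1.054,0.179,-0.975,1.108,-3.190,2.631,-0.438,0.247,0.329,-2.643,2.354,-2.045
37,1.068,0.171,-1.003,0.816,1.780,-5.855,-0.441,0.248,0.317,-2.718,-0.892,2.959
38,1.083,0.159,-1.023,1.117,-3.056,2.630,-0.444,0.248,0.306,-2.717,2.215,-2.071
39,1.097,0.150,-1.048,0.845,1.636,-5.403,-0.447,0.249,0.295,-2.782,-0.845,2.959
40,1.112,0.138,-1.065,1.118,-2.956,2.628,-0.450,0.250,0.285,-2.791,2.115,-2.086
41,1.127,0.130,-1.087,0.861,1.517,-5.036,-0.452,0.251,0.274,-2.847,-0.802,2.959
42,1.142,0.117,-1.101,1.112,-2.881,2.634,-0.454,0.252,0.264,-2.862,2.039,-2.100
43,1.157,0.108,-1.120,0.868,1.422,-4.739,-0.455,0.253,0.254,-2.911,-0.766,2.819
44,1.172,0.097,-1.135,1.092,-2.681,2.365,-0.457,0.254,0.244,-2.927,1.895,-1.924
45,1.186,0.087,-1.152,0.876,1.181,-4.230,-0.458,0.255,0.234,-2.968,-0.626,2.489
46,1.201,0.077,-1.167,1.059,-2.344,1.829,-0.459,0.256,0.224,-2.984,1.669,-1.564
47,1.215,0.067,-1.182,0.885,0.816,-3.537,-0.460,0.257,0.215,-3.018,-0.398,2.035
48,1.230,0.057,-1.197,1.020,-1.941,1.177,-0.460,0.258,0.205,-3.034,1.401,-1.124
49,1.244,0.047,-1.212,0.891,0.420,-2.805,-0.460,0.259,0.196,-3.061,-0.148,1.553
50,1.258,0.037,-1.227,0.981,-1.549,0.548,-0.460,0.259,0.187,-3.075,1.140,-0.698
51,1.272,0.027,-1.240,0.891,0.067,-2.154,-0.460,0.260,0.178,-3.097,0.076,1.122
52,1.286,0.018,-1.255,0.943,-1.220,0.033,-0.460,0.260,0.169,-3.110,0.918,-0.348
53,1.299,0.008,-1.268,0.882,-0.184,-1.666,-0.460,0.261,0.161,-3.126,0.231,0.797
54,1.313,-0.001,-1.282,0.909,-0.989,-0.281,-0.459,0.261,0.152,-3.137,0.754,-0.138
55,1.326,-0.011,-1.294,0.868,-0.359,-1.296,-0.458,0.261,0.144,-3.150,0.334,0.548
56,1.339,-0.020,-1.308,0.876,-0.812,-0.509,-0.457,0.262,0.136,-3.159,0.628,0.016
57,1.352,-0.030,-1.320,0.848,-0.466,-1.053,-0.456,0.262,0.128,-3.168,0.395,0.385
58,1.365,-0.038,-1.332,0.845,-0.702,-0.634,-0.455,0.262,0.121,-3.175,0.547,0.101
59,1.377,-0.048,-1.344,0.823,-0.523,-0.902,-0.454,0.262,0.113,-3.181,0.424,0.282
60,1.390,-0.056,-1.356,0.814,-0.635,-0.689,-0.453,0.262,0.106,-3.185,0.494,0.137
61,1.402,-0.065,-1.367,0.796,-0.546,-0.808,-0.451,0.262,0.099,-3.189,0.431,0.217
62,1.414,-0.074,-1.378,0.784,-0.594,-0.703,-0.450,0.262,0.092,,,
# final ee position (m): -0.450 0.262 0.092


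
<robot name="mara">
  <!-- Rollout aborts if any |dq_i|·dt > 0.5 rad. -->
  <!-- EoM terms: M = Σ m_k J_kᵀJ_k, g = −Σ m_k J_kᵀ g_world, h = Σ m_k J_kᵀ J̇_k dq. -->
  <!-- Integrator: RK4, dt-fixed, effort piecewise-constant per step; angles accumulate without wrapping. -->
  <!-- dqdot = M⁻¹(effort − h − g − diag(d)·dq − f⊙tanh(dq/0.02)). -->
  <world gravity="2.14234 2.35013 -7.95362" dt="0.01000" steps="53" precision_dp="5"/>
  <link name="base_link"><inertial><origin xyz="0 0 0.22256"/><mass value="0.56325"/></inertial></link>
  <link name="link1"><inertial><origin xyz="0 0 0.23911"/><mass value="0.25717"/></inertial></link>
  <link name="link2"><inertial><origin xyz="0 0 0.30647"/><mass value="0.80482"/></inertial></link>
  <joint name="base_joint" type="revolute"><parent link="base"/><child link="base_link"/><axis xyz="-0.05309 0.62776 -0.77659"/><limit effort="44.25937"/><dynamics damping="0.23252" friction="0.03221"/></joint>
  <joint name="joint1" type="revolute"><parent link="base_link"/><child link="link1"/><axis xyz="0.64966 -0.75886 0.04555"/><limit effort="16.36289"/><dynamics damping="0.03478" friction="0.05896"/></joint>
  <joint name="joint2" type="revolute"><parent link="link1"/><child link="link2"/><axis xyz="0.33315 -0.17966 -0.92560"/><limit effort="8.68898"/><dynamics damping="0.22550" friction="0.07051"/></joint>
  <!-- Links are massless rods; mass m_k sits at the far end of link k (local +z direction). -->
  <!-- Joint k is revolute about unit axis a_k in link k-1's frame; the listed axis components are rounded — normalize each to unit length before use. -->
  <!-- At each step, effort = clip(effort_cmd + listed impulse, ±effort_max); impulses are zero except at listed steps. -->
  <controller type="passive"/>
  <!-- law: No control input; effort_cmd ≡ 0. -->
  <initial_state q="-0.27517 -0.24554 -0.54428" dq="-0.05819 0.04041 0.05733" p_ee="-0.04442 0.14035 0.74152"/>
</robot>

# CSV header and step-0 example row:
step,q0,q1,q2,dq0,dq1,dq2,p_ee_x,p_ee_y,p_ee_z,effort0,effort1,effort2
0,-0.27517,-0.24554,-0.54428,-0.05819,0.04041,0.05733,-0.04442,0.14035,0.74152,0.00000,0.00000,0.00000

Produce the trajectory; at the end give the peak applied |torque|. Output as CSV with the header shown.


step,q0,q1,q2,dq0,dq1,dq2,p_ee_x,p_ee_y,p_ee_z,effort0,effort1,effort2
1,-0.27515,-0.24462,-0.54772,-0.19618,-0.23608,0.62911,-0.04479,0.14035,0.74148,0.00000,0.00000,0.00000
2,-0.27555,-0.24510,-0.55035,-0.28400,-0.45072,0.98461,-0.04492,0.14079,0.74131,0.00000,0.00000,0.00000
3,-0.27630,-0.24699,-0.55204,-0.30672,-0.57496,1.02487,-0.04475,0.14168,0.74102,0.00000,0.00000,0.00000
4,-0.27721,-0.25002,-0.55367,-0.32197,-0.68980,1.03284,-0.04428,0.14302,0.74059,0.00000,0.00000,0.00000
5,-0.27825,-0.25418,-0.55530,-0.33310,-0.79963,1.02413,-0.04351,0.14482,0.74002,0.00000,0.00000,0.00000
6,-0.27941,-0.25946,-0.55699,-0.34252,-0.90785,1.01042,-0.04243,0.14706,0.73932,0.00000,0.00000,0.00000
7,-0.28068,-0.26584,-0.55876,-0.35242,-1.01770,1.00261,-0.04104,0.14974,0.73845,0.00000,0.00000,0.00000
8,-0.28206,-0.27333,-0.56058,-0.36337,-1.13035,1.00415,-0.03935,0.15288,0.73743,0.00000,0.00000,0.00000
9,-0.28354,-0.28195,-0.56243,-0.37507,-1.24571,1.01420,-0.03734,0.15646,0.73623,0.00000,0.00000,0.00000
10,-0.28512,-0.29171,-0.56430,-0.38707,-1.36351,1.03127,-0.03501,0.16048,0.73484,0.00000,0.00000,0.00000
11,-0.28679,-0.30262,-0.56616,-0.39863,-1.48298,1.05227,-0.03237,0.16495,0.73325,0.00000,0.00000,0.00000
12,-0.28856,-0.31469,-0.56801,-0.40035,-1.59035,1.02999,-0.02939,0.16987,0.73143,0.00000,0.00000,0.00000
13,-0.29037,-0.32788,-0.56995,-0.40693,-1.70657,1.03691,-0.02609,0.17522,0.72936,0.00000,0.00000,0.00000
14,-0.29225,-0.34224,-0.57191,-0.41542,-1.82817,1.05991,-0.02244,0.18102,0.72703,0.00000,0.00000,0.00000
15,-0.29419,-0.35779,-0.57385,-0.42437,-1.95353,1.09259,-0.01846,0.18725,0.72440,0.00000,0.00000,0.00000
16,-0.29617,-0.37454,-0.57576,-0.43297,-2.08190,1.13166,-0.01412,0.19391,0.72145,0.00000,0.00000,0.00000
17,-0.29820,-0.39251,-0.57761,-0.44075,-2.21291,1.17533,-0.00943,0.20099,0.71815,0.00000,0.00000,0.00000
18,-0.30025,-0.41173,-0.57939,-0.44737,-2.34637,1.22240,-0.00436,0.20850,0.71446,0.00000,0.00000,0.00000
19,-0.30231,-0.43221,-0.58111,-0.45256,-2.48214,1.27191,0.00108,0.21642,0.71035,0.00000,0.00000,0.00000
20,-0.30437,-0.45397,-0.58276,-0.45607,-2.62010,1.32293,0.00691,0.22475,0.70577,0.00000,0.00000,0.00000
21,-0.30641,-0.47704,-0.58434,-0.45766,-2.76010,1.37442,0.01313,0.23346,0.70069,0.00000,0.00000,0.00000
22,-0.30840,-0.50144,-0.58585,-0.45706,-2.90195,1.42519,0.01976,0.24255,0.69506,0.00000,0.00000,0.00000
23,-0.31033,-0.52718,-0.58730,-0.45403,-3.04539,1.47388,0.02681,0.25200,0.68883,0.00000,0.00000,0.00000
24,-0.31218,-0.55430,-0.58867,-0.44831,-3.19012,1.51891,0.03428,0.26179,0.68195,0.00000,0.00000,0.00000
25,-0.31393,-0.58281,-0.59000,-0.43963,-3.33577,1.55857,0.04218,0.27188,0.67436,0.00000,0.00000,0.00000
26,-0.31556,-0.61274,-0.59127,-0.42779,-3.48196,1.59122,0.05051,0.28224,0.66600,0.00000,0.00000,0.00000
27,-0.31704,-0.64411,-0.59252,-0.41278,-3.62854,1.61621,0.05928,0.29285,0.65683,0.00000,0.00000,0.00000
28,-0.31836,-0.67694,-0.59374,-0.39530,-3.77653,1.63757,0.06848,0.30364,0.64677,0.00000,0.00000,0.00000
29,-0.31948,-0.71124,-0.59496,-0.37626,-3.92744,1.66137,0.07810,0.31458,0.63576,0.00000,0.00000,0.00000
30,-0.32040,-0.74705,-0.59615,-0.35283,-4.07701,1.67067,0.08814,0.32561,0.62374,0.00000,0.00000,0.00000
31,-0.32108,-0.78437,-0.59735,-0.32327,-4.22205,1.65365,0.09858,0.33665,0.61064,0.00000,0.00000,0.00000
32,-0.32150,-0.82322,-0.59858,-0.28802,-4.36239,1.61124,0.10941,0.34764,0.59641,0.00000,0.00000,0.00000
33,-0.32162,-0.86359,-0.59991,-0.24762,-4.49818,1.54606,0.12059,0.35849,0.58098,0.00000,0.00000,0.00000
34,-0.32142,-0.90548,-0.60138,-0.20241,-4.62951,1.46064,0.13208,0.36911,0.56430,0.00000,0.00000,0.00000
35,-0.32086,-0.94885,-0.60304,-0.15254,-4.75639,1.35760,0.14385,0.37939,0.54633,0.00000,0.00000,0.00000
36,-0.31992,-0.99370,-0.60494,-0.09801,-4.87887,1.23985,0.15583,0.38924,0.52701,0.00000,0.00000,0.00000
37,-0.31855,-1.04000,-0.60711,-0.03864,-4.99699,1.11055,0.16797,0.39852,0.50633,0.00000,0.00000,0.00000
38,-0.31671,-1.08770,-0.60962,0.02600,-5.11064,0.97243,0.18020,0.40713,0.48426,0.00000,0.00000,0.00000
39,-0.31437,-1.13681,-0.61234,0.09900,-5.21488,0.80682,0.19246,0.41492,0.46079,0.00000,0.00000,0.00000
40,-0.31145,-1.18723,-0.61545,0.17627,-5.31703,0.65073,0.20465,0.42177,0.43593,0.00000,0.00000,0.00000
41,-0.30789,-1.23892,-0.61897,0.25962,-5.41604,0.50334,0.21671,0.42753,0.40970,0.00000,0.00000,0.00000
42,-0.30358,-1.29179,-0.62298,0.35144,-5.51057,0.36436,0.22853,0.43208,0.38214,0.00000,0.00000,0.00000
43,-0.29842,-1.34578,-0.62748,0.45407,-5.59903,0.23238,0.24004,0.43528,0.35328,0.00000,0.00000,0.00000
44,-0.29227,-1.40079,-0.63248,0.56997,-5.67994,0.10772,0.25115,0.43698,0.32321,0.00000,0.00000,0.00000
45,-0.28499,-1.45672,-0.63794,0.70191,-5.75172,-0.00840,0.26176,0.43704,0.29200,0.00000,0.00000,0.00000
46,-0.27659,-1.51373,-0.64256,0.86980,-5.78852,-0.22577,0.27180,0.43534,0.25977,0.00000,0.00000,0.00000
47,-0.26699,-1.57177,-0.64572,1.04540,-5.82981,-0.34220,0.28116,0.43173,0.22665,0.00000,0.00000,0.00000
48,-0.25557,-1.63025,-0.64949,1.23984,-5.86646,-0.39140,0.28973,0.42615,0.19277,0.00000,0.00000,0.00000
49,-0.24207,-1.68903,-0.65353,1.46474,-5.88745,-0.40908,0.29743,0.41850,0.15831,0.00000,0.00000,0.00000
50,-0.22614,-1.74792,-0.65761,1.72826,-5.88697,-0.40203,0.30416,0.40871,0.12342,0.00000,0.00000,0.00000
51,-0.20735,-1.80668,-0.66149,2.03816,-5.86036,-0.36688,0.30984,0.39673,0.08831,0.00000,0.00000,0.00000
52,-0.18519,-1.86502,-0.66485,2.40272,-5.80280,-0.29613,0.31437,0.38254,0.05317,0.00000,0.00000,0.00000
53,-0.15908,-1.92261,-0.66728,2.83094,-5.70883,-0.17994,0.31769,0.36615,0.01821,,,
# max |effort| (N·m): 0.00000


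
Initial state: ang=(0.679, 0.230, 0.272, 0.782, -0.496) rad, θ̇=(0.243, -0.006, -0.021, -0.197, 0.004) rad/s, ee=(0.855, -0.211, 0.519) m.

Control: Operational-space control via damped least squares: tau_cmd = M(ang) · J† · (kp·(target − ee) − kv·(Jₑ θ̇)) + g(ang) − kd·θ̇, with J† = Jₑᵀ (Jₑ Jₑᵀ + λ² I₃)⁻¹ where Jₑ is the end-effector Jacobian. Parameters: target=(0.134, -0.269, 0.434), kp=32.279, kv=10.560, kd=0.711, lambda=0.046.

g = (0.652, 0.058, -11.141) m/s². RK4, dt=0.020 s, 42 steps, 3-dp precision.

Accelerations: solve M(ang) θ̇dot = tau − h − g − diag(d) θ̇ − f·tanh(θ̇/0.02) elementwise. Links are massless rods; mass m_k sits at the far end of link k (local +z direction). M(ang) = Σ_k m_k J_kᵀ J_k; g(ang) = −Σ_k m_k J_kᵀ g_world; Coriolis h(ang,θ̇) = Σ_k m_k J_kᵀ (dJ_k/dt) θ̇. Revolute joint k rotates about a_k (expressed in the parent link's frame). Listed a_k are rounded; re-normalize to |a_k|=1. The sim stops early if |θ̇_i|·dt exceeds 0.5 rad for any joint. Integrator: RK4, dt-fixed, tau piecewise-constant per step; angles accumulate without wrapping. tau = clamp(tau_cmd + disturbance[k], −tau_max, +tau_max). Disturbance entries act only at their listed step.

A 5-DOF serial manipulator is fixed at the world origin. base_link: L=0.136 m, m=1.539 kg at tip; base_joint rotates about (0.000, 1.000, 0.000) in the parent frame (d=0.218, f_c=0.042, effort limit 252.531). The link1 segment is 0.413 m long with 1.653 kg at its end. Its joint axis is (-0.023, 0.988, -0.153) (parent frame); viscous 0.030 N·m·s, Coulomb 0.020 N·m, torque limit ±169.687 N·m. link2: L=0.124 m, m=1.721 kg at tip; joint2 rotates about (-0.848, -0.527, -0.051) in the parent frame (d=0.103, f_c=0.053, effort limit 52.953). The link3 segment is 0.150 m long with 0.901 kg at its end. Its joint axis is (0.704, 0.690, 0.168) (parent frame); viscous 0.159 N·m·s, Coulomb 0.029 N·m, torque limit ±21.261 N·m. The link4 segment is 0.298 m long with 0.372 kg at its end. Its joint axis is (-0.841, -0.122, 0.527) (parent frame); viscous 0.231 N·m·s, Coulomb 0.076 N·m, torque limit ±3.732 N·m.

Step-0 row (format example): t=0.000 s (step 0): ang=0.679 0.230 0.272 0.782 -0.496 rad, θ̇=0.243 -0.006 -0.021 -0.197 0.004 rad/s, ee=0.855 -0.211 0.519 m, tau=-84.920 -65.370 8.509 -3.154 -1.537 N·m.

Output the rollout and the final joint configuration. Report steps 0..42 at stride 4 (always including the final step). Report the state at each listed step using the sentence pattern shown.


t=0.080 s (step 4): ang=0.624 0.236 0.348 0.931 -0.525 rad, θ̇=-1.111 -0.227 0.749 2.130 -0.413 rad/s, ee=0.816 -0.220 0.530 m, tau=-47.571 -36.958 4.295 -3.189 -0.463 N·m.
t=0.160 s (step 8): ang=0.529 0.194 0.383 1.090 -0.555 rad, θ̇=-1.229 -0.751 0.147 1.832 -0.328 rad/s, ee=0.729 -0.241 0.581 m, tau=-29.049 -22.301 2.704 -2.249 -0.122 N·m.
t=0.240 s (step 12): ang=0.431 0.125 0.379 1.225 -0.578 rad, θ̇=-1.196 -0.926 -0.204 1.546 -0.252 rad/s, ee=0.625 -0.263 0.630 m, tau=-18.709 -14.157 1.911 -2.033 0.117 N·m.
t=0.320 s (step 16): ang=0.338 0.050 0.352 1.337 -0.595 rad, θ̇=-1.116 -0.935 -0.467 1.274 -0.184 rad/s, ee=0.521 -0.281 0.660 m, tau=-11.652 -8.590 1.610 -2.118 0.305 N·m.
t=0.400 s (step 20): ang=0.253 -0.022 0.307 1.430 -0.608 rad, θ̇=-1.009 -0.867 -0.630 1.055 -0.146 rad/s, ee=0.425 -0.294 0.671 m, tau=-5.976 -4.091 1.537 -2.324 0.468 N·m.
t=0.480 s (step 24): ang=0.177 -0.087 0.253 1.506 -0.619 rad, θ̇=-0.878 -0.760 -0.699 0.876 -0.129 rad/s, ee=0.343 -0.302 0.665 m, tau=-1.285 -0.349 1.567 -2.541 0.593 N·m.
t=0.560 s (step 28): ang=0.113 -0.142 0.197 1.570 -0.630 rad, θ̇=-0.725 -0.633 -0.693 0.727 -0.123 rad/s, ee=0.278 -0.304 0.649 m, tau=2.304 2.533 1.649 -2.726 0.676 N·m.
t=0.640 s (step 32): ang=0.061 -0.187 0.144 1.623 -0.639 rad, θ̇=-0.566 -0.499 -0.637 0.601 -0.118 rad/s, ee=0.229 -0.302 0.627 m, tau=4.680 4.462 1.762 -2.863 0.720 N·m.
t=0.720 s (step 36): ang=0.022 -0.222 0.096 1.667 -0.649 rad, θ̇=-0.414 -0.368 -0.558 0.494 -0.111 rad/s, ee=0.195 -0.298 0.603 m, tau=5.938 5.504 1.893 -2.951 0.733 N·m.
t=0.800 s (step 40): ang=-0.006 -0.246 0.055 1.703 -0.657 rad, θ̇=-0.283 -0.248 -0.473 0.401 -0.102 rad/s, ee=0.173 -0.293 0.581 m, tau=6.332 5.854 2.029 -2.998 0.725 N·m.
t=0.840 s (step 42): ang=-0.016 -0.255 0.037 1.718 -0.661 rad, θ̇=-0.228 -0.195 -0.432 0.360 -0.097 rad/s, ee=0.166 -0.290 0.570 m.
final ang (rad): -0.016 -0.255 0.037 1.718 -0.661


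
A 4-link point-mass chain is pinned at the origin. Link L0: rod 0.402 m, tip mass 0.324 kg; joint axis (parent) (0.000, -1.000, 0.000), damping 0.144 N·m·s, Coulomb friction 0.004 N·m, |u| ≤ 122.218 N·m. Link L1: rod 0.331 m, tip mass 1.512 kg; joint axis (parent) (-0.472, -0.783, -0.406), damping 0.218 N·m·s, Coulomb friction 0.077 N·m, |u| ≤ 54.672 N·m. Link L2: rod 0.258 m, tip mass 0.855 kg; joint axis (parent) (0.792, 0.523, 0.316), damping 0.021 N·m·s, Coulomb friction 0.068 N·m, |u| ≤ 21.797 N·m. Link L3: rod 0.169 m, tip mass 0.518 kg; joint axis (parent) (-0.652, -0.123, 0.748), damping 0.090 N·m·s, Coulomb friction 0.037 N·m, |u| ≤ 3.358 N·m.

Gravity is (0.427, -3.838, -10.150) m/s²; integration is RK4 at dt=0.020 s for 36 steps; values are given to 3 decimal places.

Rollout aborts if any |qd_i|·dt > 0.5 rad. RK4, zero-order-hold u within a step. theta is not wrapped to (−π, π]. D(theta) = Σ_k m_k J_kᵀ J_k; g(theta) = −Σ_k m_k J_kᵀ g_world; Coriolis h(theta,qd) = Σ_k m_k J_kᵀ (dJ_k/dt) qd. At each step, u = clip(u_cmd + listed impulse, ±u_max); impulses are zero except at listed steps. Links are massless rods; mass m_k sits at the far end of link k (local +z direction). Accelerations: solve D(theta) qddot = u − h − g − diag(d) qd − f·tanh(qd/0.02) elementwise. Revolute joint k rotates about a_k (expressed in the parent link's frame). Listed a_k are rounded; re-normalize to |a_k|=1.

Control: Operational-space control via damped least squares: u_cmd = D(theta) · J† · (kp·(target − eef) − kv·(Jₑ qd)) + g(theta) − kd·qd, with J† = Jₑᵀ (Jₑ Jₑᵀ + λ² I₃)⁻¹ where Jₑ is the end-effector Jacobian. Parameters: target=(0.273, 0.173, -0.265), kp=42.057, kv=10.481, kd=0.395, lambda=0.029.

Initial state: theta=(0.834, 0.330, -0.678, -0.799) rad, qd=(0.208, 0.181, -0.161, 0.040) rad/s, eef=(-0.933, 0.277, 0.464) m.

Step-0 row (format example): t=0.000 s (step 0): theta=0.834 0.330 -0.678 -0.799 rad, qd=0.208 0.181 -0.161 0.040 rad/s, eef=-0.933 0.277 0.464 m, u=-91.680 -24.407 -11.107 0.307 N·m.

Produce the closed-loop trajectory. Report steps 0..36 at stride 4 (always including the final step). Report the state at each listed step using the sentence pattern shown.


t=0.080 s (step 4): theta=0.851 0.042 -1.307 -1.006 rad, qd=0.235 -5.159 -10.519 0.754 rad/s, eef=-0.818 0.315 0.434 m, u=-15.539 -3.382 -1.921 -0.749 N·m.
t=0.160 s (step 8): theta=0.843 -0.251 -2.083 -1.041 rad, qd=-0.354 -1.746 -8.796 0.193 rad/s, eef=-0.596 0.322 0.372 m, u=4.504 3.683 2.038 -0.144 N·m.
t=0.240 s (step 12): theta=0.837 -0.204 -2.708 -1.027 rad, qd=0.700 2.972 -6.776 0.920 rad/s, eef=-0.356 0.273 0.302 m, u=70.710 24.444 9.289 -0.345 N·m.
t=0.320 s (step 16): theta=1.026 0.524 -3.051 -0.955 rad, qd=3.705 7.474 -3.010 3.084 rad/s, eef=-0.260 0.159 0.317 m, u=-122.218 -54.672 2.284 -1.695 N·m.
t=0.400 s (step 20): theta=1.197 0.324 -3.270 -1.033 rad, qd=0.269 -9.055 -1.961 -1.988 rad/s, eef=-0.307 0.093 0.286 m, u=-115.097 -37.387 0.499 0.704 N·m.
t=0.480 s (step 24): theta=1.031 -0.630 -3.433 -1.245 rad, qd=-6.421 -9.606 -0.292 -3.605 rad/s, eef=-0.231 0.101 0.257 m, u=-32.228 -16.370 -0.339 1.346 N·m.
t=0.560 s (step 28): theta=0.404 -0.952 -3.317 -1.325 rad, qd=-5.944 -0.249 0.864 0.673 rad/s, eef=-0.106 0.136 0.347 m, u=84.300 27.290 2.319 -0.213 N·m.
t=0.640 s (step 32): theta=0.177 -0.960 -3.445 -1.213 rad, qd=-0.503 -1.415 -3.737 1.465 rad/s, eef=0.014 0.125 0.329 m, u=-3.259 -3.963 2.935 -0.093 N·m.
t=0.720 s (step 36): theta=0.105 -1.220 -3.757 -1.176 rad, qd=-2.256 -3.787 -3.198 0.101 rad/s, eef=0.087 0.094 0.247 m.


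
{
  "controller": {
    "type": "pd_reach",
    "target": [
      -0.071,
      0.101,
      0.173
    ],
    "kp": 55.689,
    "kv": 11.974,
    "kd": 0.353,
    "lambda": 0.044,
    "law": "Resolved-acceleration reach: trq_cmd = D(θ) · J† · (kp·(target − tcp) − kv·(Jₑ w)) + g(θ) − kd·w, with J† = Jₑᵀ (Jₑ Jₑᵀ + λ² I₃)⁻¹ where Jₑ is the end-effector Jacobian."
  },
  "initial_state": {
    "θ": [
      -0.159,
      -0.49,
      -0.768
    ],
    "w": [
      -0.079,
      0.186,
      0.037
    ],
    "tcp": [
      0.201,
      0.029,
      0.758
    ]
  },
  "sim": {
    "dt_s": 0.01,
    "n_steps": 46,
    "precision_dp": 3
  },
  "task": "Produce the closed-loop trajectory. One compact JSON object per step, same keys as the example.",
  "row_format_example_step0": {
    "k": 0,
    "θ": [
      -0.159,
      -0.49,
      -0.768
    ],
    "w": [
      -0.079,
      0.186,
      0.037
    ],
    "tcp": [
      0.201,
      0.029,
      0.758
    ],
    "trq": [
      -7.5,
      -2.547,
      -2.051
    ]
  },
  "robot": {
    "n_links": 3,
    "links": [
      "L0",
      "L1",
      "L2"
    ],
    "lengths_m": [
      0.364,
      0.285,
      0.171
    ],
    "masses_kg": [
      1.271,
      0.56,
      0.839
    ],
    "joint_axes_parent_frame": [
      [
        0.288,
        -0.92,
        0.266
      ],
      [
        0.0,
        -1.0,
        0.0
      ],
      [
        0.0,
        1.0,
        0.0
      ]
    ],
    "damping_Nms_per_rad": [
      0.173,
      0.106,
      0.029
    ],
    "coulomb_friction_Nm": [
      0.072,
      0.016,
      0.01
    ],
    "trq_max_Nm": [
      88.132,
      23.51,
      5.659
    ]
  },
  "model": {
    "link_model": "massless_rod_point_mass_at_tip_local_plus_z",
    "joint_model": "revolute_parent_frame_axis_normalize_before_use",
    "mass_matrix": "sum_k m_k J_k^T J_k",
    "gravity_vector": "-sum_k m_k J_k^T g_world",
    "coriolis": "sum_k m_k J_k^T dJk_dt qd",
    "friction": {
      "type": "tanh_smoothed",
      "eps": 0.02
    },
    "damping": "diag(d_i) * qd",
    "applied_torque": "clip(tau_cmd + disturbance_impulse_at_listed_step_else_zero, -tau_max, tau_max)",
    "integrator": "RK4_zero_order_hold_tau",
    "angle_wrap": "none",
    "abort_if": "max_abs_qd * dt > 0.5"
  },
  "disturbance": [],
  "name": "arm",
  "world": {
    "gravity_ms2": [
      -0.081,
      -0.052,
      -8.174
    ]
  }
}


{"k":1,"\u03b8":[-0.16,-0.493,-0.785],"w":[-0.221,-0.704,-3.348],"tcp":[0.2,0.029,0.757],"trq":[-6.638,-1.829,-0.683]}
{"k":2,"\u03b8":[-0.163,-0.501,-0.826],"w":[-0.382,-1.015,-4.927],"tcp":[0.198,0.03,0.754],"trq":[-5.411,-1.163,-0.139]}
{"k":3,"\u03b8":[-0.168,-0.512,-0.879],"w":[-0.541,-1.057,-5.677],"tcp":[0.197,0.031,0.75],"trq":[-4.073,-0.552,0.047]}
{"k":4,"\u03b8":[-0.174,-0.522,-0.938],"w":[-0.689,-0.98,-6.05],"tcp":[0.195,0.032,0.745],"trq":[-2.752,-0.001,0.088]}
{"k":5,"\u03b8":[-0.182,-0.531,-1.0],"w":[-0.82,-0.848,-6.245],"tcp":[0.194,0.033,0.74],"trq":[-1.505,0.49,0.077]}
{"k":6,"\u03b8":[-0.191,-0.539,-1.063],"w":[-0.935,-0.688,-6.35],"tcp":[0.193,0.035,0.733],"trq":[-0.355,0.921,0.054]}
{"k":7,"\u03b8":[-0.2,-0.545,-1.126],"w":[-1.034,-0.514,-6.402],"tcp":[0.191,0.036,0.727],"trq":[0.691,1.297,0.036]}
{"k":8,"\u03b8":[-0.211,-0.549,-1.19],"w":[-1.117,-0.332,-6.421],"tcp":[0.19,0.038,0.72],"trq":[1.636,1.62,0.03]}
{"k":9,"\u03b8":[-0.223,-0.551,-1.255],"w":[-1.185,-0.143,-6.417],"tcp":[0.189,0.04,0.712],"trq":[2.485,1.895,0.039]}
{"k":10,"\u03b8":[-0.235,-0.552,-1.319],"w":[-1.238,0.048,-6.395],"tcp":[0.188,0.042,0.705],"trq":[3.245,2.129,0.064]}
{"k":11,"\u03b8":[-0.247,-0.55,-1.382],"w":[-1.277,0.237,-6.361],"tcp":[0.186,0.044,0.697],"trq":[3.925,2.328,0.105]}
{"k":12,"\u03b8":[-0.26,-0.547,-1.446],"w":[-1.305,0.43,-6.312],"tcp":[0.185,0.046,0.688],"trq":[4.533,2.491,0.16]}
{"k":13,"\u03b8":[-0.273,-0.542,-1.508],"w":[-1.322,0.628,-6.25],"tcp":[0.183,0.048,0.679],"trq":[5.076,2.623,0.226]}
{"k":14,"\u03b8":[-0.287,-0.535,-1.571],"w":[-1.329,0.829,-6.177],"tcp":[0.181,0.05,0.67],"trq":[5.562,2.727,0.302]}
{"k":15,"\u03b8":[-0.3,-0.525,-1.632],"w":[-1.327,1.033,-6.094],"tcp":[0.18,0.052,0.661],"trq":[5.999,2.807,0.388]}
{"k":16,"\u03b8":[-0.313,-0.514,-1.692],"w":[-1.316,1.24,-6.001],"tcp":[0.177,0.054,0.652],"trq":[6.393,2.866,0.48]}
{"k":17,"\u03b8":[-0.326,-0.5,-1.752],"w":[-1.297,1.45,-5.898],"tcp":[0.175,0.056,0.642],"trq":[6.75,2.908,0.576]}
{"k":18,"\u03b8":[-0.339,-0.485,-1.81],"w":[-1.272,1.661,-5.787],"tcp":[0.173,0.057,0.633],"trq":[7.075,2.935,0.676]}
{"k":19,"\u03b8":[-0.352,-0.467,-1.867],"w":[-1.239,1.874,-5.667],"tcp":[0.17,0.059,0.623],"trq":[7.372,2.95,0.776]}
{"k":20,"\u03b8":[-0.364,-0.447,-1.923],"w":[-1.199,2.087,-5.539],"tcp":[0.168,0.06,0.614],"trq":[7.645,2.953,0.876]}
{"k":21,"\u03b8":[-0.376,-0.426,-1.978],"w":[-1.154,2.3,-5.403],"tcp":[0.165,0.062,0.604],"trq":[7.896,2.948,0.973]}
{"k":22,"\u03b8":[-0.387,-0.402,-2.031],"w":[-1.104,2.513,-5.26],"tcp":[0.162,0.063,0.594],"trq":[8.127,2.934,1.065]}
{"k":23,"\u03b8":[-0.398,-0.375,-2.083],"w":[-1.048,2.725,-5.109],"tcp":[0.159,0.064,0.585],"trq":[8.338,2.914,1.152]}
{"k":24,"\u03b8":[-0.408,-0.347,-2.133],"w":[-0.988,2.934,-4.951],"tcp":[0.156,0.065,0.575],"trq":[8.529,2.888,1.23]}
{"k":25,"\u03b8":[-0.417,-0.317,-2.182],"w":[-0.925,3.141,-4.786],"tcp":[0.153,0.066,0.566],"trq":[8.698,2.856,1.3]}
{"k":26,"\u03b8":[-0.426,-0.284,-2.229],"w":[-0.858,3.345,-4.615],"tcp":[0.15,0.066,0.557],"trq":[8.844,2.818,1.36]}
{"k":27,"\u03b8":[-0.434,-0.25,-2.274],"w":[-0.788,3.545,-4.437],"tcp":[0.147,0.067,0.548],"trq":[8.962,2.775,1.408]}
{"k":28,"\u03b8":[-0.442,-0.213,-2.318],"w":[-0.716,3.741,-4.252],"tcp":[0.143,0.067,0.539],"trq":[9.048,2.724,1.444]}
{"k":29,"\u03b8":[-0.449,-0.175,-2.359],"w":[-0.643,3.932,-4.062],"tcp":[0.14,0.068,0.531],"trq":[9.095,2.665,1.467]}
{"k":30,"\u03b8":[-0.455,-0.135,-2.399],"w":[-0.569,4.117,-3.866],"tcp":[0.137,0.068,0.523],"trq":[9.098,2.597,1.477]}
{"k":31,"\u03b8":[-0.46,-0.093,-2.437],"w":[-0.495,4.297,-3.665],"tcp":[0.133,0.068,0.516],"trq":[9.048,2.517,1.472]}
{"k":32,"\u03b8":[-0.465,-0.049,-2.472],"w":[-0.421,4.47,-3.458],"tcp":[0.13,0.068,0.509],"trq":[8.935,2.424,1.453]}
{"k":33,"\u03b8":[-0.469,-0.003,-2.506],"w":[-0.35,4.636,-3.246],"tcp":[0.126,0.068,0.502],"trq":[8.751,2.314,1.42]}
{"k":34,"\u03b8":[-0.472,0.044,-2.537],"w":[-0.28,4.794,-3.029],"tcp":[0.122,0.068,0.495],"trq":[8.485,2.185,1.372]}
{"k":35,"\u03b8":[-0.474,0.092,-2.566],"w":[-0.213,4.942,-2.806],"tcp":[0.118,0.068,0.489],"trq":[8.127,2.033,1.31]}
{"k":36,"\u03b8":[-0.476,0.142,-2.593],"w":[-0.151,5.078,-2.578],"tcp":[0.113,0.068,0.483],"trq":[7.669,1.855,1.235]}
{"k":37,"\u03b8":[-0.477,0.194,-2.618],"w":[-0.093,5.201,-2.345],"tcp":[0.109,0.067,0.477],"trq":[7.105,1.647,1.147]}
{"k":38,"\u03b8":[-0.478,0.246,-2.64],"w":[-0.04,5.308,-2.105],"tcp":[0.104,0.067,0.472],"trq":[6.435,1.409,1.047]}
{"k":39,"\u03b8":[-0.478,0.3,-2.66],"w":[0.005,5.398,-1.857],"tcp":[0.099,0.067,0.467],"trq":[5.667,1.139,0.935]}
{"k":40,"\u03b8":[-0.478,0.354,-2.677],"w":[0.038,5.473,-1.597],"tcp":[0.094,0.066,0.462],"trq":[4.82,0.837,0.812]}
{"k":41,"\u03b8":[-0.477,0.409,-2.692],"w":[0.065,5.52,-1.332],"tcp":[0.088,0.066,0.457],"trq":[3.91,0.51,0.682]}
{"k":42,"\u03b8":[-0.477,0.464,-2.704],"w":[0.085,5.536,-1.065],"tcp":[0.082,0.066,0.452],"trq":[2.966,0.166,0.547]}
{"k":43,"\u03b8":[-0.476,0.52,-2.713],"w":[0.097,5.52,-0.796],"tcp":[0.076,0.065,0.448],"trq":[2.024,-0.185,0.409]}
{"k":44,"\u03b8":[-0.475,0.575,-2.72],"w":[0.102,5.471,-0.529],"tcp":[0.07,0.065,0.443],"trq":[1.122,-0.534,0.272]}
{"k":45,"\u03b8":[-0.474,0.629,-2.724],"w":[0.1,5.392,-0.267],"tcp":[0.064,0.064,0.438],"trq":[0.293,-0.87,0.138]}
{"k":46,"\u03b8":[-0.473,0.682,-2.725],"w":[0.091,5.284,-0.013],"tcp":[0.058,0.064,0.433]}


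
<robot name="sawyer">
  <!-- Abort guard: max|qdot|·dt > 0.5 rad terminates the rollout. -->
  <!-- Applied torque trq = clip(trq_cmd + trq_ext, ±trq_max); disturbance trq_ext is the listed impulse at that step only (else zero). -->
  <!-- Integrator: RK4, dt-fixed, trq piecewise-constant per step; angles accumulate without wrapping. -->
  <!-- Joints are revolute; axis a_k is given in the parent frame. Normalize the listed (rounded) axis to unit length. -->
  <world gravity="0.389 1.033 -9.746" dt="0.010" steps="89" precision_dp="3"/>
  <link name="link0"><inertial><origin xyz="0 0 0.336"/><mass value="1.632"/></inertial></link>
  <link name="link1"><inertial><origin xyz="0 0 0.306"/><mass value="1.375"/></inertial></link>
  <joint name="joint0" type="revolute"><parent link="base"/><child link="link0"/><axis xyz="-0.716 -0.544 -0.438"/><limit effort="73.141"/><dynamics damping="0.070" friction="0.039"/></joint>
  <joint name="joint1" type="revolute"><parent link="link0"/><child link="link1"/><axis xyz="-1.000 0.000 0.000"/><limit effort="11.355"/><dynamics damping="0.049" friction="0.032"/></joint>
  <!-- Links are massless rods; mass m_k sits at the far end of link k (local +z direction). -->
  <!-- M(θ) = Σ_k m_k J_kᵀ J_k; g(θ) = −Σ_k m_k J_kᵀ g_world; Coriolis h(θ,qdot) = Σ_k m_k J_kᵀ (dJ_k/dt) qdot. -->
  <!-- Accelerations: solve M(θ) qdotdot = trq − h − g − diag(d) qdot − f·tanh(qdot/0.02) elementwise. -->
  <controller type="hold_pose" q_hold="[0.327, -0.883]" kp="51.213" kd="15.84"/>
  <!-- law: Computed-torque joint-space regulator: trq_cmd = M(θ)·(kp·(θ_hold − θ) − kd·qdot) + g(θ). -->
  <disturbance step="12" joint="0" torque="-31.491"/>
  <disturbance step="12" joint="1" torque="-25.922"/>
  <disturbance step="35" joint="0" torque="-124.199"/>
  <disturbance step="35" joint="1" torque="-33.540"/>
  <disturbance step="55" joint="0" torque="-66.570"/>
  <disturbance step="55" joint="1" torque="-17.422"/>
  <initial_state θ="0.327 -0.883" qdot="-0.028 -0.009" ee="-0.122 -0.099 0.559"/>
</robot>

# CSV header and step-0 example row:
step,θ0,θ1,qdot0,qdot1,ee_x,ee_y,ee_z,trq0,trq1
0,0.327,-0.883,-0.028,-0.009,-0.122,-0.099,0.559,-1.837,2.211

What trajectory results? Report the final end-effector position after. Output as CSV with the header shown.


step,θ0,θ1,qdot0,qdot1,ee_x,ee_y,ee_z,trq0,trq1
1,0.327,-0.883,-0.023,-0.007,-0.122,-0.099,0.559,-1.876,2.198
2,0.327,-0.883,-0.019,-0.006,-0.122,-0.099,0.559,-1.910,2.188
3,0.326,-0.883,-0.015,-0.005,-0.122,-0.099,0.559,-1.940,2.179
4,0.326,-0.883,-0.012,-0.004,-0.122,-0.099,0.559,-1.965,2.171
5,0.326,-0.883,-0.009,-0.003,-0.122,-0.099,0.559,-1.987,2.165
6,0.326,-0.883,-0.007,-0.002,-0.122,-0.100,0.559,-2.006,2.159
7,0.326,-0.883,-0.005,-0.002,-0.122,-0.100,0.559,-2.022,2.154
8,0.326,-0.883,-0.004,-0.001,-0.122,-0.100,0.559,-2.035,2.150
9,0.326,-0.883,-0.003,-0.001,-0.122,-0.100,0.559,-2.047,2.147
10,0.326,-0.883,-0.002,-0.001,-0.122,-0.100,0.559,-2.056,2.144
11,0.326,-0.883,-0.001,-0.000,-0.122,-0.100,0.559,-2.065,2.141
12,0.326,-0.883,-0.000,-0.000,-0.122,-0.100,0.559,-33.563,-11.355
13,0.324,-0.886,-0.371,-0.594,-0.121,-0.101,0.558,3.014,4.317
14,0.321,-0.892,-0.313,-0.491,-0.120,-0.104,0.557,2.401,4.052
15,0.318,-0.896,-0.261,-0.404,-0.119,-0.106,0.556,1.861,3.820
16,0.315,-0.900,-0.216,-0.328,-0.118,-0.108,0.556,1.384,3.615
17,0.313,-0.903,-0.177,-0.263,-0.117,-0.110,0.555,0.963,3.435
18,0.312,-0.905,-0.142,-0.208,-0.116,-0.111,0.555,0.591,3.277
19,0.311,-0.907,-0.112,-0.160,-0.116,-0.112,0.554,0.264,3.138
20,0.310,-0.908,-0.086,-0.119,-0.116,-0.113,0.554,-0.025,3.016
21,0.309,-0.909,-0.064,-0.085,-0.115,-0.114,0.554,-0.280,2.907
22,0.308,-0.910,-0.044,-0.055,-0.115,-0.114,0.554,-0.505,2.812
23,0.308,-0.911,-0.028,-0.030,-0.115,-0.114,0.553,-0.703,2.728
24,0.308,-0.911,-0.013,-0.009,-0.115,-0.114,0.553,-0.877,2.656
25,0.308,-0.911,-0.001,0.006,-0.115,-0.114,0.553,-1.027,2.595
26,0.308,-0.911,0.009,0.018,-0.115,-0.114,0.553,-1.156,2.544
27,0.308,-0.910,0.018,0.027,-0.115,-0.114,0.554,-1.268,2.501
28,0.308,-0.910,0.025,0.034,-0.115,-0.114,0.554,-1.365,2.463
29,0.308,-0.910,0.031,0.040,-0.115,-0.114,0.554,-1.450,2.430
30,0.309,-0.909,0.036,0.045,-0.115,-0.114,0.554,-1.524,2.401
31,0.309,-0.909,0.039,0.049,-0.115,-0.113,0.554,-1.590,2.375
32,0.309,-0.908,0.042,0.052,-0.116,-0.113,0.554,-1.648,2.353
33,0.310,-0.908,0.045,0.054,-0.116,-0.113,0.554,-1.699,2.333
34,0.310,-0.907,0.046,0.056,-0.116,-0.112,0.554,-1.744,2.315
35,0.311,-0.907,0.048,0.057,-0.116,-0.112,0.554,-73.141,-11.355
36,0.304,-0.903,-1.296,0.613,-0.114,-0.114,0.555,9.724,4.490
37,0.293,-0.898,-1.077,0.528,-0.110,-0.118,0.556,8.326,4.203
38,0.283,-0.893,-0.886,0.450,-0.106,-0.121,0.556,7.092,3.954
39,0.275,-0.889,-0.721,0.380,-0.104,-0.124,0.557,6.004,3.735
40,0.268,-0.885,-0.578,0.319,-0.101,-0.126,0.557,5.043,3.544
41,0.263,-0.882,-0.454,0.264,-0.099,-0.127,0.558,4.196,3.375
42,0.259,-0.880,-0.347,0.217,-0.098,-0.129,0.558,3.447,3.227
43,0.256,-0.878,-0.255,0.175,-0.097,-0.130,0.558,2.787,3.097
44,0.254,-0.876,-0.176,0.139,-0.096,-0.130,0.559,2.204,2.982
45,0.253,-0.875,-0.109,0.108,-0.096,-0.130,0.559,1.690,2.881
46,0.252,-0.874,-0.051,0.082,-0.095,-0.131,0.559,1.235,2.791
47,0.251,-0.873,-0.003,0.059,-0.095,-0.131,0.559,0.836,2.712
48,0.252,-0.873,0.037,0.042,-0.095,-0.130,0.559,0.492,2.643
49,0.252,-0.873,0.069,0.028,-0.096,-0.130,0.559,0.190,2.581
50,0.253,-0.872,0.097,0.017,-0.096,-0.130,0.559,-0.075,2.526
51,0.254,-0.872,0.119,0.008,-0.096,-0.129,0.559,-0.310,2.476
52,0.255,-0.872,0.136,0.002,-0.097,-0.128,0.559,-0.517,2.430
53,0.257,-0.872,0.150,-0.002,-0.097,-0.128,0.559,-0.700,2.389
54,0.258,-0.872,0.161,-0.005,-0.098,-0.127,0.560,-0.861,2.352
55,0.260,-0.872,0.169,-0.007,-0.098,-0.126,0.560,-67.573,-11.355
56,0.256,-0.870,-1.046,0.419,-0.097,-0.128,0.560,9.638,4.504
57,0.246,-0.866,-0.842,0.345,-0.093,-0.131,0.560,8.252,4.214
58,0.239,-0.863,-0.665,0.278,-0.091,-0.134,0.560,7.028,3.960
59,0.233,-0.861,-0.512,0.220,-0.089,-0.136,0.561,5.948,3.737
60,0.228,-0.859,-0.380,0.168,-0.087,-0.137,0.561,4.994,3.541
61,0.225,-0.857,-0.267,0.124,-0.086,-0.138,0.561,4.153,3.369
62,0.223,-0.856,-0.171,0.086,-0.085,-0.139,0.561,3.410,3.218
63,0.222,-0.856,-0.088,0.053,-0.084,-0.139,0.561,2.754,3.084
64,0.221,-0.855,-0.018,0.026,-0.084,-0.140,0.561,2.175,2.966
65,0.221,-0.855,0.039,0.006,-0.084,-0.140,0.561,1.672,2.861
66,0.222,-0.855,0.086,-0.008,-0.085,-0.139,0.561,1.232,2.764
67,0.223,-0.855,0.125,-0.017,-0.085,-0.139,0.561,0.844,2.677
68,0.224,-0.855,0.156,-0.024,-0.085,-0.138,0.561,0.502,2.598
69,0.226,-0.856,0.182,-0.030,-0.086,-0.138,0.561,0.199,2.529
70,0.228,-0.856,0.203,-0.033,-0.087,-0.137,0.561,-0.067,2.467
71,0.230,-0.856,0.219,-0.036,-0.088,-0.136,0.561,-0.303,2.413
72,0.232,-0.857,0.232,-0.039,-0.088,-0.135,0.561,-0.511,2.365
73,0.235,-0.857,0.242,-0.040,-0.089,-0.134,0.561,-0.694,2.323
74,0.237,-0.858,0.249,-0.041,-0.090,-0.133,0.561,-0.856,2.286
75,0.240,-0.858,0.253,-0.042,-0.091,-0.132,0.561,-0.999,2.254
76,0.242,-0.858,0.255,-0.042,-0.092,-0.131,0.562,-1.125,2.226
77,0.245,-0.859,0.256,-0.042,-0.093,-0.130,0.562,-1.236,2.201
78,0.247,-0.859,0.256,-0.042,-0.094,-0.129,0.562,-1.334,2.179
79,0.250,-0.860,0.254,-0.042,-0.095,-0.128,0.562,-1.420,2.160
80,0.252,-0.860,0.251,-0.041,-0.096,-0.127,0.562,-1.497,2.144
81,0.255,-0.860,0.247,-0.041,-0.097,-0.126,0.562,-1.564,2.129
82,0.257,-0.861,0.243,-0.040,-0.097,-0.125,0.562,-1.623,2.117
83,0.260,-0.861,0.238,-0.039,-0.098,-0.124,0.562,-1.676,2.106
84,0.262,-0.862,0.232,-0.038,-0.099,-0.123,0.562,-1.722,2.097
85,0.264,-0.862,0.227,-0.038,-0.100,-0.122,0.562,-1.763,2.089
86,0.267,-0.862,0.221,-0.037,-0.101,-0.121,0.562,-1.799,2.082
87,0.269,-0.863,0.215,-0.036,-0.102,-0.120,0.562,-1.831,2.076
88,0.271,-0.863,0.208,-0.035,-0.102,-0.119,0.562,-1.858,2.072
89,0.273,-0.863,0.202,-0.034,-0.103,-0.119,0.562,,
# final ee position (m): -0.103 -0.119 0.562


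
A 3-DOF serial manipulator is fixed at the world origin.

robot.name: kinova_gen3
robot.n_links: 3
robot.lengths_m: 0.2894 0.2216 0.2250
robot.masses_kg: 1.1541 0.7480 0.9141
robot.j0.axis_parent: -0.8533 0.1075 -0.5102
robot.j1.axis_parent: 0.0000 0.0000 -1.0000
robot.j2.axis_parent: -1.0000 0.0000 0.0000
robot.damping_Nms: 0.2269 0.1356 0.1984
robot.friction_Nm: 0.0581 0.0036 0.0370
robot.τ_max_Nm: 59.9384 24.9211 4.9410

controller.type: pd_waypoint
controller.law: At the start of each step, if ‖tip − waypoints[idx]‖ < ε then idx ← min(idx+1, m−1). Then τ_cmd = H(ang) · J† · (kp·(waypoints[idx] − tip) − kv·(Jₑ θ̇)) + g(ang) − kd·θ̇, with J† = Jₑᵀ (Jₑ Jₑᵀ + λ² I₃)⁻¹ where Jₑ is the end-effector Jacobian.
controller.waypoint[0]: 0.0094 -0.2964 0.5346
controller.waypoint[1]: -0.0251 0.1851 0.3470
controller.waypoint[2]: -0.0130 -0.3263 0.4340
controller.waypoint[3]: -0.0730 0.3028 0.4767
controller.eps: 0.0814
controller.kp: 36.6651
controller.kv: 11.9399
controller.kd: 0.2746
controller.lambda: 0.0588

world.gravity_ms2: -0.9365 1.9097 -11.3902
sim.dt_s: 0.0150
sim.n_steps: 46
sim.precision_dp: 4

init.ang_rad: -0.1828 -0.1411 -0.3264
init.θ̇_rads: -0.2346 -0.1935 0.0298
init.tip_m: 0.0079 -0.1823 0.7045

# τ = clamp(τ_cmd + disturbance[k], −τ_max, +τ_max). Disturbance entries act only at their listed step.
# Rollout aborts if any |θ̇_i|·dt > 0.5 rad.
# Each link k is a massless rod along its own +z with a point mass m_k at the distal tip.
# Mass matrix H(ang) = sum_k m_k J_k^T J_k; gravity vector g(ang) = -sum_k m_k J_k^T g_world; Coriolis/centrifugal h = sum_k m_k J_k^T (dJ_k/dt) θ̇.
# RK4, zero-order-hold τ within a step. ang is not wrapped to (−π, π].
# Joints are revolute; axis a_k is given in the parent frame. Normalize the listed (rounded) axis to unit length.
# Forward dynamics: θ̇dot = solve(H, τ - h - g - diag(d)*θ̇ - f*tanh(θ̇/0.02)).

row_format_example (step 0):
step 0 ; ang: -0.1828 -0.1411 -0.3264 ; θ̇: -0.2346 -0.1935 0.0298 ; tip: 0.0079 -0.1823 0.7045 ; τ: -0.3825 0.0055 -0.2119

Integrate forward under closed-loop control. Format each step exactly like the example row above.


step 1 ; ang: -0.1856 -0.1407 -0.3301 ; θ̇: -0.1387 0.1958 -0.4910 ; tip: 0.0081 -0.1847 0.7036 ; τ: 0.1504 -0.1110 0.1004
step 2 ; ang: -0.1873 -0.1387 -0.3395 ; θ̇: -0.0915 0.0829 -0.7612 ; tip: 0.0085 -0.1875 0.7024 ; τ: 0.4286 -0.0738 0.2902
step 3 ; ang: -0.1884 -0.1374 -0.3521 ; θ̇: -0.0593 0.0855 -0.9259 ; tip: 0.0091 -0.1906 0.7008 ; τ: 0.6434 -0.0729 0.4240
step 4 ; ang: -0.1891 -0.1362 -0.3668 ; θ̇: -0.0373 0.0817 -1.0227 ; tip: 0.0097 -0.1939 0.6991 ; τ: 0.7932 -0.0703 0.5216
step 5 ; ang: -0.1896 -0.1350 -0.3825 ; θ̇: -0.0211 0.0836 -1.0793 ; tip: 0.0104 -0.1971 0.6972 ; τ: 0.8990 -0.0694 0.5969
step 6 ; ang: -0.1898 -0.1337 -0.3989 ; θ̇: -0.0091 0.0872 -1.1097 ; tip: 0.0111 -0.2003 0.6953 ; τ: 0.9737 -0.0692 0.6578
step 7 ; ang: -0.1899 -0.1324 -0.4156 ; θ̇: -0.0003 0.0917 -1.1224 ; tip: 0.0118 -0.2035 0.6932 ; τ: 1.0275 -0.0695 0.7092
step 8 ; ang: -0.1898 -0.1310 -0.4324 ; θ̇: 0.0061 0.0968 -1.1241 ; tip: 0.0125 -0.2065 0.6912 ; τ: 1.0668 -0.0703 0.7545
step 9 ; ang: -0.1897 -0.1295 -0.4492 ; θ̇: 0.0110 0.1023 -1.1191 ; tip: 0.0131 -0.2095 0.6891 ; τ: 1.0956 -0.0714 0.7960
step 10 ; ang: -0.1895 -0.1279 -0.4659 ; θ̇: 0.0148 0.1079 -1.1100 ; tip: 0.0138 -0.2124 0.6869 ; τ: 1.1168 -0.0729 0.8349
step 11 ; ang: -0.1893 -0.1263 -0.4825 ; θ̇: 0.0177 0.1133 -1.0984 ; tip: 0.0143 -0.2152 0.6848 ; τ: 1.1325 -0.0745 0.8721
step 12 ; ang: -0.1890 -0.1245 -0.4988 ; θ̇: 0.0199 0.1182 -1.0849 ; tip: 0.0149 -0.2180 0.6826 ; τ: 1.1443 -0.0764 0.9080
step 13 ; ang: -0.1887 -0.1227 -0.5150 ; θ̇: 0.0214 0.1227 -1.0700 ; tip: 0.0154 -0.2206 0.6804 ; τ: 1.1538 -0.0783 0.9429
step 14 ; ang: -0.1884 -0.1209 -0.5309 ; θ̇: 0.0223 0.1267 -1.0540 ; tip: 0.0159 -0.2232 0.6782 ; τ: 1.1619 -0.0804 0.9769
step 15 ; ang: -0.1880 -0.1190 -0.5465 ; θ̇: 0.0226 0.1301 -1.0373 ; tip: 0.0163 -0.2256 0.6760 ; τ: 1.1694 -0.0826 1.0102
step 16 ; ang: -0.1877 -0.1170 -0.5619 ; θ̇: 0.0224 0.1331 -1.0199 ; tip: 0.0167 -0.2280 0.6738 ; τ: 1.1770 -0.0849 1.0428
step 17 ; ang: -0.1874 -0.1150 -0.5771 ; θ̇: 0.0217 0.1356 -1.0021 ; tip: 0.0171 -0.2304 0.6716 ; τ: 1.1850 -0.0873 1.0748
step 18 ; ang: -0.1871 -0.1129 -0.5919 ; θ̇: 0.0207 0.1377 -0.9839 ; tip: 0.0175 -0.2327 0.6694 ; τ: 1.1936 -0.0898 1.1062
step 19 ; ang: -0.1868 -0.1109 -0.6065 ; θ̇: 0.0194 0.1394 -0.9657 ; tip: 0.0178 -0.2349 0.6672 ; τ: 1.2030 -0.0923 1.1371
step 20 ; ang: -0.1865 -0.1088 -0.6208 ; θ̇: 0.0179 0.1408 -0.9473 ; tip: 0.0181 -0.2370 0.6650 ; τ: 1.2132 -0.0949 1.1674
step 21 ; ang: -0.1862 -0.1066 -0.6349 ; θ̇: 0.0163 0.1418 -0.9291 ; tip: 0.0183 -0.2391 0.6629 ; τ: 1.2242 -0.0976 1.1972
step 22 ; ang: -0.1860 -0.1045 -0.6487 ; θ̇: 0.0146 0.1425 -0.9109 ; tip: 0.0185 -0.2412 0.6607 ; τ: 1.2358 -0.1002 1.2263
step 23 ; ang: -0.1858 -0.1024 -0.6622 ; θ̇: 0.0128 0.1429 -0.8929 ; tip: 0.0187 -0.2431 0.6585 ; τ: 1.2480 -0.1029 1.2549
step 24 ; ang: -0.1856 -0.1002 -0.6754 ; θ̇: 0.0110 0.1431 -0.8752 ; tip: 0.0189 -0.2451 0.6563 ; τ: 1.2606 -0.1056 1.2829
step 25 ; ang: -0.1855 -0.0981 -0.6884 ; θ̇: 0.0093 0.1430 -0.8577 ; tip: 0.0191 -0.2470 0.6542 ; τ: 1.2736 -0.1083 1.3103
step 26 ; ang: -0.1854 -0.0960 -0.7011 ; θ̇: 0.0077 0.1427 -0.8405 ; tip: 0.0192 -0.2488 0.6521 ; τ: 1.2867 -0.1109 1.3370
step 27 ; ang: -0.1853 -0.0938 -0.7136 ; θ̇: 0.0061 0.1422 -0.8235 ; tip: 0.0193 -0.2506 0.6500 ; τ: 1.2999 -0.1136 1.3631
step 28 ; ang: -0.1852 -0.0917 -0.7258 ; θ̇: 0.0047 0.1415 -0.8068 ; tip: 0.0194 -0.2523 0.6479 ; τ: 1.3131 -0.1162 1.3886
step 29 ; ang: -0.1851 -0.0896 -0.7378 ; θ̇: 0.0033 0.1406 -0.7903 ; tip: 0.0195 -0.2540 0.6458 ; τ: 1.3264 -0.1187 1.4133
step 30 ; ang: -0.1851 -0.0875 -0.7495 ; θ̇: 0.0021 0.1396 -0.7741 ; tip: 0.0196 -0.2556 0.6437 ; τ: 1.3395 -0.1212 1.4374
step 31 ; ang: -0.1851 -0.0854 -0.7609 ; θ̇: 0.0009 0.1385 -0.7581 ; tip: 0.0196 -0.2572 0.6417 ; τ: 1.3526 -0.1237 1.4608
step 32 ; ang: -0.1851 -0.0833 -0.7722 ; θ̇: -0.0002 0.1372 -0.7424 ; tip: 0.0196 -0.2588 0.6396 ; τ: 1.3656 -0.1261 1.4836
step 33 ; ang: -0.1851 -0.0813 -0.7832 ; θ̇: -0.0011 0.1358 -0.7268 ; tip: 0.0197 -0.2603 0.6376 ; τ: 1.3784 -0.1285 1.5057
step 34 ; ang: -0.1851 -0.0793 -0.7940 ; θ̇: -0.0020 0.1343 -0.7115 ; tip: 0.0197 -0.2617 0.6357 ; τ: 1.3910 -0.1308 1.5271
step 35 ; ang: -0.1851 -0.0773 -0.8045 ; θ̇: -0.0028 0.1327 -0.6965 ; tip: 0.0197 -0.2631 0.6337 ; τ: 1.4035 -0.1330 1.5479
step 36 ; ang: -0.1852 -0.0753 -0.8148 ; θ̇: -0.0035 0.1310 -0.6816 ; tip: 0.0196 -0.2645 0.6318 ; τ: 1.4159 -0.1353 1.5680
step 37 ; ang: -0.1852 -0.0734 -0.8249 ; θ̇: -0.0041 0.1293 -0.6670 ; tip: 0.0196 -0.2658 0.6299 ; τ: 1.4280 -0.1374 1.5875
step 38 ; ang: -0.1853 -0.0714 -0.8348 ; θ̇: -0.0046 0.1275 -0.6527 ; tip: 0.0196 -0.2671 0.6280 ; τ: 1.4399 -0.1395 1.6065
step 39 ; ang: -0.1854 -0.0695 -0.8445 ; θ̇: -0.0051 0.1256 -0.6385 ; tip: 0.0195 -0.2684 0.6261 ; τ: 1.4516 -0.1415 1.6248
step 40 ; ang: -0.1855 -0.0677 -0.8540 ; θ̇: -0.0055 0.1237 -0.6246 ; tip: 0.0195 -0.2696 0.6243 ; τ: 1.4630 -0.1435 1.6426
step 41 ; ang: -0.1856 -0.0658 -0.8632 ; θ̇: -0.0058 0.1218 -0.6110 ; tip: 0.0194 -0.2708 0.6225 ; τ: 1.4743 -0.1454 1.6598
step 42 ; ang: -0.1856 -0.0640 -0.8723 ; θ̇: -0.0060 0.1198 -0.5976 ; tip: 0.0193 -0.2719 0.6207 ; τ: 1.4852 -0.1473 1.6764
step 43 ; ang: -0.1857 -0.0622 -0.8811 ; θ̇: -0.0062 0.1178 -0.5844 ; tip: 0.0193 -0.2730 0.6190 ; τ: 1.4959 -0.1491 1.6925
step 44 ; ang: -0.1858 -0.0605 -0.8898 ; θ̇: -0.0063 0.1158 -0.5715 ; tip: 0.0192 -0.2741 0.6173 ; τ: 1.5064 -0.1508 1.7081
step 45 ; ang: -0.1859 -0.0588 -0.8982 ; θ̇: -0.0064 0.1138 -0.5588 ; tip: 0.0191 -0.2751 0.6156 ; τ: 1.5166 -0.1525 1.7233
step 46 ; ang: -0.1860 -0.0571 -0.9065 ; θ̇: -0.0064 0.1117 -0.5464 ; tip: 0.0190 -0.2761 0.6139
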